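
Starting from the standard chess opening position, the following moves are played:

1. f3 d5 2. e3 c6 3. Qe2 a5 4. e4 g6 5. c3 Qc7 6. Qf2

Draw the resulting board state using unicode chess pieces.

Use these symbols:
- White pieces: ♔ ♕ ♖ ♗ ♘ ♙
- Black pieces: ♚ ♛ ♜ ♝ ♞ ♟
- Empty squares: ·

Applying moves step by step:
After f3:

♜ ♞ ♝ ♛ ♚ ♝ ♞ ♜
♟ ♟ ♟ ♟ ♟ ♟ ♟ ♟
· · · · · · · ·
· · · · · · · ·
· · · · · · · ·
· · · · · ♙ · ·
♙ ♙ ♙ ♙ ♙ · ♙ ♙
♖ ♘ ♗ ♕ ♔ ♗ ♘ ♖


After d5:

♜ ♞ ♝ ♛ ♚ ♝ ♞ ♜
♟ ♟ ♟ · ♟ ♟ ♟ ♟
· · · · · · · ·
· · · ♟ · · · ·
· · · · · · · ·
· · · · · ♙ · ·
♙ ♙ ♙ ♙ ♙ · ♙ ♙
♖ ♘ ♗ ♕ ♔ ♗ ♘ ♖


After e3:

♜ ♞ ♝ ♛ ♚ ♝ ♞ ♜
♟ ♟ ♟ · ♟ ♟ ♟ ♟
· · · · · · · ·
· · · ♟ · · · ·
· · · · · · · ·
· · · · ♙ ♙ · ·
♙ ♙ ♙ ♙ · · ♙ ♙
♖ ♘ ♗ ♕ ♔ ♗ ♘ ♖


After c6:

♜ ♞ ♝ ♛ ♚ ♝ ♞ ♜
♟ ♟ · · ♟ ♟ ♟ ♟
· · ♟ · · · · ·
· · · ♟ · · · ·
· · · · · · · ·
· · · · ♙ ♙ · ·
♙ ♙ ♙ ♙ · · ♙ ♙
♖ ♘ ♗ ♕ ♔ ♗ ♘ ♖


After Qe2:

♜ ♞ ♝ ♛ ♚ ♝ ♞ ♜
♟ ♟ · · ♟ ♟ ♟ ♟
· · ♟ · · · · ·
· · · ♟ · · · ·
· · · · · · · ·
· · · · ♙ ♙ · ·
♙ ♙ ♙ ♙ ♕ · ♙ ♙
♖ ♘ ♗ · ♔ ♗ ♘ ♖


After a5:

♜ ♞ ♝ ♛ ♚ ♝ ♞ ♜
· ♟ · · ♟ ♟ ♟ ♟
· · ♟ · · · · ·
♟ · · ♟ · · · ·
· · · · · · · ·
· · · · ♙ ♙ · ·
♙ ♙ ♙ ♙ ♕ · ♙ ♙
♖ ♘ ♗ · ♔ ♗ ♘ ♖


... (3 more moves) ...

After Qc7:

♜ ♞ ♝ · ♚ ♝ ♞ ♜
· ♟ ♛ · ♟ ♟ · ♟
· · ♟ · · · ♟ ·
♟ · · ♟ · · · ·
· · · · ♙ · · ·
· · ♙ · · ♙ · ·
♙ ♙ · ♙ ♕ · ♙ ♙
♖ ♘ ♗ · ♔ ♗ ♘ ♖


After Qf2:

♜ ♞ ♝ · ♚ ♝ ♞ ♜
· ♟ ♛ · ♟ ♟ · ♟
· · ♟ · · · ♟ ·
♟ · · ♟ · · · ·
· · · · ♙ · · ·
· · ♙ · · ♙ · ·
♙ ♙ · ♙ · ♕ ♙ ♙
♖ ♘ ♗ · ♔ ♗ ♘ ♖



  a b c d e f g h
  ─────────────────
8│♜ ♞ ♝ · ♚ ♝ ♞ ♜│8
7│· ♟ ♛ · ♟ ♟ · ♟│7
6│· · ♟ · · · ♟ ·│6
5│♟ · · ♟ · · · ·│5
4│· · · · ♙ · · ·│4
3│· · ♙ · · ♙ · ·│3
2│♙ ♙ · ♙ · ♕ ♙ ♙│2
1│♖ ♘ ♗ · ♔ ♗ ♘ ♖│1
  ─────────────────
  a b c d e f g h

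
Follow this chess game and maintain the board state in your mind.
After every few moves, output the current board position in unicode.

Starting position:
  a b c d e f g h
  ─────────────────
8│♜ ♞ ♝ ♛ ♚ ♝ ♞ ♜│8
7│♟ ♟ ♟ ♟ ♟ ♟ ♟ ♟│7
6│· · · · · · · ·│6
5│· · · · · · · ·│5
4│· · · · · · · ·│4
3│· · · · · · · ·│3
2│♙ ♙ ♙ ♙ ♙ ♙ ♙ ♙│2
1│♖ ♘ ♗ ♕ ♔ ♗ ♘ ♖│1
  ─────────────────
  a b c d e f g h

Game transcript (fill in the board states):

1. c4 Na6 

  a b c d e f g h
  ─────────────────
8│♜ · ♝ ♛ ♚ ♝ ♞ ♜│8
7│♟ ♟ ♟ ♟ ♟ ♟ ♟ ♟│7
6│♞ · · · · · · ·│6
5│· · · · · · · ·│5
4│· · ♙ · · · · ·│4
3│· · · · · · · ·│3
2│♙ ♙ · ♙ ♙ ♙ ♙ ♙│2
1│♖ ♘ ♗ ♕ ♔ ♗ ♘ ♖│1
  ─────────────────
  a b c d e f g h

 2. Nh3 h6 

  a b c d e f g h
  ─────────────────
8│♜ · ♝ ♛ ♚ ♝ ♞ ♜│8
7│♟ ♟ ♟ ♟ ♟ ♟ ♟ ·│7
6│♞ · · · · · · ♟│6
5│· · · · · · · ·│5
4│· · ♙ · · · · ·│4
3│· · · · · · · ♘│3
2│♙ ♙ · ♙ ♙ ♙ ♙ ♙│2
1│♖ ♘ ♗ ♕ ♔ ♗ · ♖│1
  ─────────────────
  a b c d e f g h

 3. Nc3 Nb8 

  a b c d e f g h
  ─────────────────
8│♜ ♞ ♝ ♛ ♚ ♝ ♞ ♜│8
7│♟ ♟ ♟ ♟ ♟ ♟ ♟ ·│7
6│· · · · · · · ♟│6
5│· · · · · · · ·│5
4│· · ♙ · · · · ·│4
3│· · ♘ · · · · ♘│3
2│♙ ♙ · ♙ ♙ ♙ ♙ ♙│2
1│♖ · ♗ ♕ ♔ ♗ · ♖│1
  ─────────────────
  a b c d e f g h

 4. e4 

  a b c d e f g h
  ─────────────────
8│♜ ♞ ♝ ♛ ♚ ♝ ♞ ♜│8
7│♟ ♟ ♟ ♟ ♟ ♟ ♟ ·│7
6│· · · · · · · ♟│6
5│· · · · · · · ·│5
4│· · ♙ · ♙ · · ·│4
3│· · ♘ · · · · ♘│3
2│♙ ♙ · ♙ · ♙ ♙ ♙│2
1│♖ · ♗ ♕ ♔ ♗ · ♖│1
  ─────────────────
  a b c d e f g h


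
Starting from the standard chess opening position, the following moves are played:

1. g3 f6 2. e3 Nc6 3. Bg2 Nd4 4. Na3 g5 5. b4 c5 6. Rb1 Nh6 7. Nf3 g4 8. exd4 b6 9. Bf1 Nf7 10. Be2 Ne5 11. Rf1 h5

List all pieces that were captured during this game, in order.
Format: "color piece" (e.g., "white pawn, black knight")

Tracking captures:
  exd4: captured black knight

black knight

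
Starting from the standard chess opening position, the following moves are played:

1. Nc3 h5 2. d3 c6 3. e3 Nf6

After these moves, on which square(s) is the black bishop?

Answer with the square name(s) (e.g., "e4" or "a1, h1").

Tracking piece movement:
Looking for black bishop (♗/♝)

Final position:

  a b c d e f g h
  ─────────────────
8│♜ ♞ ♝ ♛ ♚ ♝ · ♜│8
7│♟ ♟ · ♟ ♟ ♟ ♟ ·│7
6│· · ♟ · · ♞ · ·│6
5│· · · · · · · ♟│5
4│· · · · · · · ·│4
3│· · ♘ ♙ ♙ · · ·│3
2│♙ ♙ ♙ · · ♙ ♙ ♙│2
1│♖ · ♗ ♕ ♔ ♗ ♘ ♖│1
  ─────────────────
  a b c d e f g h


c8, f8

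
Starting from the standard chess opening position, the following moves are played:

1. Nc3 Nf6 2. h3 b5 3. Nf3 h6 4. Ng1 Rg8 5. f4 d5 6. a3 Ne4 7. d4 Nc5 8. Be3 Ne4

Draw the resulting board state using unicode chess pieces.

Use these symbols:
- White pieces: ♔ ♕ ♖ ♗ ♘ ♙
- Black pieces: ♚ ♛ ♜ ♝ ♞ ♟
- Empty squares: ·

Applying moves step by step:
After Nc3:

♜ ♞ ♝ ♛ ♚ ♝ ♞ ♜
♟ ♟ ♟ ♟ ♟ ♟ ♟ ♟
· · · · · · · ·
· · · · · · · ·
· · · · · · · ·
· · ♘ · · · · ·
♙ ♙ ♙ ♙ ♙ ♙ ♙ ♙
♖ · ♗ ♕ ♔ ♗ ♘ ♖


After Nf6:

♜ ♞ ♝ ♛ ♚ ♝ · ♜
♟ ♟ ♟ ♟ ♟ ♟ ♟ ♟
· · · · · ♞ · ·
· · · · · · · ·
· · · · · · · ·
· · ♘ · · · · ·
♙ ♙ ♙ ♙ ♙ ♙ ♙ ♙
♖ · ♗ ♕ ♔ ♗ ♘ ♖


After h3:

♜ ♞ ♝ ♛ ♚ ♝ · ♜
♟ ♟ ♟ ♟ ♟ ♟ ♟ ♟
· · · · · ♞ · ·
· · · · · · · ·
· · · · · · · ·
· · ♘ · · · · ♙
♙ ♙ ♙ ♙ ♙ ♙ ♙ ·
♖ · ♗ ♕ ♔ ♗ ♘ ♖


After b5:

♜ ♞ ♝ ♛ ♚ ♝ · ♜
♟ · ♟ ♟ ♟ ♟ ♟ ♟
· · · · · ♞ · ·
· ♟ · · · · · ·
· · · · · · · ·
· · ♘ · · · · ♙
♙ ♙ ♙ ♙ ♙ ♙ ♙ ·
♖ · ♗ ♕ ♔ ♗ ♘ ♖


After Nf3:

♜ ♞ ♝ ♛ ♚ ♝ · ♜
♟ · ♟ ♟ ♟ ♟ ♟ ♟
· · · · · ♞ · ·
· ♟ · · · · · ·
· · · · · · · ·
· · ♘ · · ♘ · ♙
♙ ♙ ♙ ♙ ♙ ♙ ♙ ·
♖ · ♗ ♕ ♔ ♗ · ♖


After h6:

♜ ♞ ♝ ♛ ♚ ♝ · ♜
♟ · ♟ ♟ ♟ ♟ ♟ ·
· · · · · ♞ · ♟
· ♟ · · · · · ·
· · · · · · · ·
· · ♘ · · ♘ · ♙
♙ ♙ ♙ ♙ ♙ ♙ ♙ ·
♖ · ♗ ♕ ♔ ♗ · ♖


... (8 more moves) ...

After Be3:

♜ ♞ ♝ ♛ ♚ ♝ ♜ ·
♟ · ♟ · ♟ ♟ ♟ ·
· · · · · · · ♟
· ♟ ♞ ♟ · · · ·
· · · ♙ · ♙ · ·
♙ · ♘ · ♗ · · ♙
· ♙ ♙ · ♙ · ♙ ·
♖ · · ♕ ♔ ♗ ♘ ♖


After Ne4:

♜ ♞ ♝ ♛ ♚ ♝ ♜ ·
♟ · ♟ · ♟ ♟ ♟ ·
· · · · · · · ♟
· ♟ · ♟ · · · ·
· · · ♙ ♞ ♙ · ·
♙ · ♘ · ♗ · · ♙
· ♙ ♙ · ♙ · ♙ ·
♖ · · ♕ ♔ ♗ ♘ ♖



  a b c d e f g h
  ─────────────────
8│♜ ♞ ♝ ♛ ♚ ♝ ♜ ·│8
7│♟ · ♟ · ♟ ♟ ♟ ·│7
6│· · · · · · · ♟│6
5│· ♟ · ♟ · · · ·│5
4│· · · ♙ ♞ ♙ · ·│4
3│♙ · ♘ · ♗ · · ♙│3
2│· ♙ ♙ · ♙ · ♙ ·│2
1│♖ · · ♕ ♔ ♗ ♘ ♖│1
  ─────────────────
  a b c d e f g h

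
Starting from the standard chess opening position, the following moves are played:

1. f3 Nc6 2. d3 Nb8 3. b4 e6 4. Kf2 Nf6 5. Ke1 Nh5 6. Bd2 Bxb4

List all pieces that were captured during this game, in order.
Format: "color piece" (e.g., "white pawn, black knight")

Tracking captures:
  Bxb4: captured white pawn

white pawn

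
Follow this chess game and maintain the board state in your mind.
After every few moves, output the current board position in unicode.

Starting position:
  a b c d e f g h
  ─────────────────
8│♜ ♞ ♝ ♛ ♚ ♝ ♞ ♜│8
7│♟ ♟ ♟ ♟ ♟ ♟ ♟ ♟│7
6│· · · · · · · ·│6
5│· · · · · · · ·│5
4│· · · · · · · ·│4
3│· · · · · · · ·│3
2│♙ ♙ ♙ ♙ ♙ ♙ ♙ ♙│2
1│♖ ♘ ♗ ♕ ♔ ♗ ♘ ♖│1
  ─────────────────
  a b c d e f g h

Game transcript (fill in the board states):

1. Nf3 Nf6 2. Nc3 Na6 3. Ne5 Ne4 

  a b c d e f g h
  ─────────────────
8│♜ · ♝ ♛ ♚ ♝ · ♜│8
7│♟ ♟ ♟ ♟ ♟ ♟ ♟ ♟│7
6│♞ · · · · · · ·│6
5│· · · · ♘ · · ·│5
4│· · · · ♞ · · ·│4
3│· · ♘ · · · · ·│3
2│♙ ♙ ♙ ♙ ♙ ♙ ♙ ♙│2
1│♖ · ♗ ♕ ♔ ♗ · ♖│1
  ─────────────────
  a b c d e f g h

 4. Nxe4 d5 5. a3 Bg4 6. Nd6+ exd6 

  a b c d e f g h
  ─────────────────
8│♜ · · ♛ ♚ ♝ · ♜│8
7│♟ ♟ ♟ · · ♟ ♟ ♟│7
6│♞ · · ♟ · · · ·│6
5│· · · ♟ ♘ · · ·│5
4│· · · · · · ♝ ·│4
3│♙ · · · · · · ·│3
2│· ♙ ♙ ♙ ♙ ♙ ♙ ♙│2
1│♖ · ♗ ♕ ♔ ♗ · ♖│1
  ─────────────────
  a b c d e f g h

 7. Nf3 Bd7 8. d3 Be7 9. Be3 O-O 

  a b c d e f g h
  ─────────────────
8│♜ · · ♛ · ♜ ♚ ·│8
7│♟ ♟ ♟ ♝ ♝ ♟ ♟ ♟│7
6│♞ · · ♟ · · · ·│6
5│· · · ♟ · · · ·│5
4│· · · · · · · ·│4
3│♙ · · ♙ ♗ ♘ · ·│3
2│· ♙ ♙ · ♙ ♙ ♙ ♙│2
1│♖ · · ♕ ♔ ♗ · ♖│1
  ─────────────────
  a b c d e f g h

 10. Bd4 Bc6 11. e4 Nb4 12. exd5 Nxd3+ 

  a b c d e f g h
  ─────────────────
8│♜ · · ♛ · ♜ ♚ ·│8
7│♟ ♟ ♟ · ♝ ♟ ♟ ♟│7
6│· · ♝ ♟ · · · ·│6
5│· · · ♙ · · · ·│5
4│· · · ♗ · · · ·│4
3│♙ · · ♞ · ♘ · ·│3
2│· ♙ ♙ · · ♙ ♙ ♙│2
1│♖ · · ♕ ♔ ♗ · ♖│1
  ─────────────────
  a b c d e f g h

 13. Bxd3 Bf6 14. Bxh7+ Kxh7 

  a b c d e f g h
  ─────────────────
8│♜ · · ♛ · ♜ · ·│8
7│♟ ♟ ♟ · · ♟ ♟ ♚│7
6│· · ♝ ♟ · ♝ · ·│6
5│· · · ♙ · · · ·│5
4│· · · ♗ · · · ·│4
3│♙ · · · · ♘ · ·│3
2│· ♙ ♙ · · ♙ ♙ ♙│2
1│♖ · · ♕ ♔ · · ♖│1
  ─────────────────
  a b c d e f g h


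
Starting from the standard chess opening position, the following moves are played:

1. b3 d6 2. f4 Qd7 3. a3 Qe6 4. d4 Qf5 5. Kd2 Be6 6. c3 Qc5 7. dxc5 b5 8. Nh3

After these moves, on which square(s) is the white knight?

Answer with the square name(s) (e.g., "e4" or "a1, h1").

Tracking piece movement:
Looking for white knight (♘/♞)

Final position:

  a b c d e f g h
  ─────────────────
8│♜ ♞ · · ♚ ♝ ♞ ♜│8
7│♟ · ♟ · ♟ ♟ ♟ ♟│7
6│· · · ♟ ♝ · · ·│6
5│· ♟ ♙ · · · · ·│5
4│· · · · · ♙ · ·│4
3│♙ ♙ ♙ · · · · ♘│3
2│· · · ♔ ♙ · ♙ ♙│2
1│♖ ♘ ♗ ♕ · ♗ · ♖│1
  ─────────────────
  a b c d e f g h


b1, h3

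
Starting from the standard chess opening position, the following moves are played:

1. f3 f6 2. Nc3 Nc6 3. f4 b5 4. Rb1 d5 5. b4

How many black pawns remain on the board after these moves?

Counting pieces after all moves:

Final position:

  a b c d e f g h
  ─────────────────
8│♜ · ♝ ♛ ♚ ♝ ♞ ♜│8
7│♟ · ♟ · ♟ · ♟ ♟│7
6│· · ♞ · · ♟ · ·│6
5│· ♟ · ♟ · · · ·│5
4│· ♙ · · · ♙ · ·│4
3│· · ♘ · · · · ·│3
2│♙ · ♙ ♙ ♙ · ♙ ♙│2
1│· ♖ ♗ ♕ ♔ ♗ ♘ ♖│1
  ─────────────────
  a b c d e f g h


8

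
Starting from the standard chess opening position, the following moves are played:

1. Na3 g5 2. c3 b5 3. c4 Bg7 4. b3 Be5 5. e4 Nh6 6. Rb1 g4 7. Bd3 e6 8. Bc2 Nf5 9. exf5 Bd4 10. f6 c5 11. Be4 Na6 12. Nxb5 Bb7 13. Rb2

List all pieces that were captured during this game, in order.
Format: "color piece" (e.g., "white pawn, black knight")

Tracking captures:
  exf5: captured black knight
  Nxb5: captured black pawn

black knight, black pawn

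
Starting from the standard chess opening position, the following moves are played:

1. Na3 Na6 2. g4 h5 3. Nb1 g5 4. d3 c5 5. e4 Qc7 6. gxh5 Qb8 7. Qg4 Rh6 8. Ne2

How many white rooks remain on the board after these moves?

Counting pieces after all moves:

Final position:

  a b c d e f g h
  ─────────────────
8│♜ ♛ ♝ · ♚ ♝ ♞ ·│8
7│♟ ♟ · ♟ ♟ ♟ · ·│7
6│♞ · · · · · · ♜│6
5│· · ♟ · · · ♟ ♙│5
4│· · · · ♙ · ♕ ·│4
3│· · · ♙ · · · ·│3
2│♙ ♙ ♙ · ♘ ♙ · ♙│2
1│♖ ♘ ♗ · ♔ ♗ · ♖│1
  ─────────────────
  a b c d e f g h


2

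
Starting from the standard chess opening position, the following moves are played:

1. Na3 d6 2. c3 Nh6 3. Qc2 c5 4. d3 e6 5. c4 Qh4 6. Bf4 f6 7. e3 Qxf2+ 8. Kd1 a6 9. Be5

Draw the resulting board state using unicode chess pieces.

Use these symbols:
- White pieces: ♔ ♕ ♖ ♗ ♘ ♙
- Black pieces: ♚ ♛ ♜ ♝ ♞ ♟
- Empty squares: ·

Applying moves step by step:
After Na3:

♜ ♞ ♝ ♛ ♚ ♝ ♞ ♜
♟ ♟ ♟ ♟ ♟ ♟ ♟ ♟
· · · · · · · ·
· · · · · · · ·
· · · · · · · ·
♘ · · · · · · ·
♙ ♙ ♙ ♙ ♙ ♙ ♙ ♙
♖ · ♗ ♕ ♔ ♗ ♘ ♖


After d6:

♜ ♞ ♝ ♛ ♚ ♝ ♞ ♜
♟ ♟ ♟ · ♟ ♟ ♟ ♟
· · · ♟ · · · ·
· · · · · · · ·
· · · · · · · ·
♘ · · · · · · ·
♙ ♙ ♙ ♙ ♙ ♙ ♙ ♙
♖ · ♗ ♕ ♔ ♗ ♘ ♖


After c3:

♜ ♞ ♝ ♛ ♚ ♝ ♞ ♜
♟ ♟ ♟ · ♟ ♟ ♟ ♟
· · · ♟ · · · ·
· · · · · · · ·
· · · · · · · ·
♘ · ♙ · · · · ·
♙ ♙ · ♙ ♙ ♙ ♙ ♙
♖ · ♗ ♕ ♔ ♗ ♘ ♖


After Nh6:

♜ ♞ ♝ ♛ ♚ ♝ · ♜
♟ ♟ ♟ · ♟ ♟ ♟ ♟
· · · ♟ · · · ♞
· · · · · · · ·
· · · · · · · ·
♘ · ♙ · · · · ·
♙ ♙ · ♙ ♙ ♙ ♙ ♙
♖ · ♗ ♕ ♔ ♗ ♘ ♖


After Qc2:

♜ ♞ ♝ ♛ ♚ ♝ · ♜
♟ ♟ ♟ · ♟ ♟ ♟ ♟
· · · ♟ · · · ♞
· · · · · · · ·
· · · · · · · ·
♘ · ♙ · · · · ·
♙ ♙ ♕ ♙ ♙ ♙ ♙ ♙
♖ · ♗ · ♔ ♗ ♘ ♖


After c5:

♜ ♞ ♝ ♛ ♚ ♝ · ♜
♟ ♟ · · ♟ ♟ ♟ ♟
· · · ♟ · · · ♞
· · ♟ · · · · ·
· · · · · · · ·
♘ · ♙ · · · · ·
♙ ♙ ♕ ♙ ♙ ♙ ♙ ♙
♖ · ♗ · ♔ ♗ ♘ ♖


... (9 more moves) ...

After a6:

♜ ♞ ♝ · ♚ ♝ · ♜
· ♟ · · · · ♟ ♟
♟ · · ♟ ♟ ♟ · ♞
· · ♟ · · · · ·
· · ♙ · · ♗ · ·
♘ · · ♙ ♙ · · ·
♙ ♙ ♕ · · ♛ ♙ ♙
♖ · · ♔ · ♗ ♘ ♖


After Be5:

♜ ♞ ♝ · ♚ ♝ · ♜
· ♟ · · · · ♟ ♟
♟ · · ♟ ♟ ♟ · ♞
· · ♟ · ♗ · · ·
· · ♙ · · · · ·
♘ · · ♙ ♙ · · ·
♙ ♙ ♕ · · ♛ ♙ ♙
♖ · · ♔ · ♗ ♘ ♖



  a b c d e f g h
  ─────────────────
8│♜ ♞ ♝ · ♚ ♝ · ♜│8
7│· ♟ · · · · ♟ ♟│7
6│♟ · · ♟ ♟ ♟ · ♞│6
5│· · ♟ · ♗ · · ·│5
4│· · ♙ · · · · ·│4
3│♘ · · ♙ ♙ · · ·│3
2│♙ ♙ ♕ · · ♛ ♙ ♙│2
1│♖ · · ♔ · ♗ ♘ ♖│1
  ─────────────────
  a b c d e f g h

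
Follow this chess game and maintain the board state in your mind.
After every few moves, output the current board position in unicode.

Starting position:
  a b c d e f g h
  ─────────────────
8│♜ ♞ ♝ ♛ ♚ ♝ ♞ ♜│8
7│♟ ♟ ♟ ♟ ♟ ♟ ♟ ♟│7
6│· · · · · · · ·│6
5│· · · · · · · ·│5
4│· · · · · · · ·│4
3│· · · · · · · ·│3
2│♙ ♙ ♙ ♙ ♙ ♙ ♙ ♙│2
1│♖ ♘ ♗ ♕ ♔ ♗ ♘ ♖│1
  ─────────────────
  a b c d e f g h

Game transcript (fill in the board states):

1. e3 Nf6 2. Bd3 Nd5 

  a b c d e f g h
  ─────────────────
8│♜ ♞ ♝ ♛ ♚ ♝ · ♜│8
7│♟ ♟ ♟ ♟ ♟ ♟ ♟ ♟│7
6│· · · · · · · ·│6
5│· · · ♞ · · · ·│5
4│· · · · · · · ·│4
3│· · · ♗ ♙ · · ·│3
2│♙ ♙ ♙ ♙ · ♙ ♙ ♙│2
1│♖ ♘ ♗ ♕ ♔ · ♘ ♖│1
  ─────────────────
  a b c d e f g h

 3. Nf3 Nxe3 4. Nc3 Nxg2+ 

  a b c d e f g h
  ─────────────────
8│♜ ♞ ♝ ♛ ♚ ♝ · ♜│8
7│♟ ♟ ♟ ♟ ♟ ♟ ♟ ♟│7
6│· · · · · · · ·│6
5│· · · · · · · ·│5
4│· · · · · · · ·│4
3│· · ♘ ♗ · ♘ · ·│3
2│♙ ♙ ♙ ♙ · ♙ ♞ ♙│2
1│♖ · ♗ ♕ ♔ · · ♖│1
  ─────────────────
  a b c d e f g h

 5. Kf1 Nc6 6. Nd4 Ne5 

  a b c d e f g h
  ─────────────────
8│♜ · ♝ ♛ ♚ ♝ · ♜│8
7│♟ ♟ ♟ ♟ ♟ ♟ ♟ ♟│7
6│· · · · · · · ·│6
5│· · · · ♞ · · ·│5
4│· · · ♘ · · · ·│4
3│· · ♘ ♗ · · · ·│3
2│♙ ♙ ♙ ♙ · ♙ ♞ ♙│2
1│♖ · ♗ ♕ · ♔ · ♖│1
  ─────────────────
  a b c d e f g h

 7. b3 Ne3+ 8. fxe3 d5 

  a b c d e f g h
  ─────────────────
8│♜ · ♝ ♛ ♚ ♝ · ♜│8
7│♟ ♟ ♟ · ♟ ♟ ♟ ♟│7
6│· · · · · · · ·│6
5│· · · ♟ ♞ · · ·│5
4│· · · ♘ · · · ·│4
3│· ♙ ♘ ♗ ♙ · · ·│3
2│♙ · ♙ ♙ · · · ♙│2
1│♖ · ♗ ♕ · ♔ · ♖│1
  ─────────────────
  a b c d e f g h

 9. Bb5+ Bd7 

  a b c d e f g h
  ─────────────────
8│♜ · · ♛ ♚ ♝ · ♜│8
7│♟ ♟ ♟ ♝ ♟ ♟ ♟ ♟│7
6│· · · · · · · ·│6
5│· ♗ · ♟ ♞ · · ·│5
4│· · · ♘ · · · ·│4
3│· ♙ ♘ · ♙ · · ·│3
2│♙ · ♙ ♙ · · · ♙│2
1│♖ · ♗ ♕ · ♔ · ♖│1
  ─────────────────
  a b c d e f g h


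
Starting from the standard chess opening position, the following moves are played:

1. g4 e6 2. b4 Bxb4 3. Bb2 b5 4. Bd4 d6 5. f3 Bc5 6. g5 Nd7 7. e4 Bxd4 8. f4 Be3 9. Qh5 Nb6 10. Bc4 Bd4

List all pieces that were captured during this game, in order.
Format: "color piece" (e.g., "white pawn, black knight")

Tracking captures:
  Bxb4: captured white pawn
  Bxd4: captured white bishop

white pawn, white bishop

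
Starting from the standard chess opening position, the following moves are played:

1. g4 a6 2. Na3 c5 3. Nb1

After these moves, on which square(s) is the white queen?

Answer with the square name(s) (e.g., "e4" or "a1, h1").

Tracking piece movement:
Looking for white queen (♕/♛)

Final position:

  a b c d e f g h
  ─────────────────
8│♜ ♞ ♝ ♛ ♚ ♝ ♞ ♜│8
7│· ♟ · ♟ ♟ ♟ ♟ ♟│7
6│♟ · · · · · · ·│6
5│· · ♟ · · · · ·│5
4│· · · · · · ♙ ·│4
3│· · · · · · · ·│3
2│♙ ♙ ♙ ♙ ♙ ♙ · ♙│2
1│♖ ♘ ♗ ♕ ♔ ♗ ♘ ♖│1
  ─────────────────
  a b c d e f g h


d1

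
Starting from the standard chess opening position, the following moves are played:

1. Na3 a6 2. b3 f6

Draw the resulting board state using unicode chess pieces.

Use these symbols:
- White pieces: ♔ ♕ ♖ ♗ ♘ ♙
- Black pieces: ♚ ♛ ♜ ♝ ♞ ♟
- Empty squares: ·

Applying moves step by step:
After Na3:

♜ ♞ ♝ ♛ ♚ ♝ ♞ ♜
♟ ♟ ♟ ♟ ♟ ♟ ♟ ♟
· · · · · · · ·
· · · · · · · ·
· · · · · · · ·
♘ · · · · · · ·
♙ ♙ ♙ ♙ ♙ ♙ ♙ ♙
♖ · ♗ ♕ ♔ ♗ ♘ ♖


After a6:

♜ ♞ ♝ ♛ ♚ ♝ ♞ ♜
· ♟ ♟ ♟ ♟ ♟ ♟ ♟
♟ · · · · · · ·
· · · · · · · ·
· · · · · · · ·
♘ · · · · · · ·
♙ ♙ ♙ ♙ ♙ ♙ ♙ ♙
♖ · ♗ ♕ ♔ ♗ ♘ ♖


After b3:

♜ ♞ ♝ ♛ ♚ ♝ ♞ ♜
· ♟ ♟ ♟ ♟ ♟ ♟ ♟
♟ · · · · · · ·
· · · · · · · ·
· · · · · · · ·
♘ ♙ · · · · · ·
♙ · ♙ ♙ ♙ ♙ ♙ ♙
♖ · ♗ ♕ ♔ ♗ ♘ ♖


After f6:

♜ ♞ ♝ ♛ ♚ ♝ ♞ ♜
· ♟ ♟ ♟ ♟ · ♟ ♟
♟ · · · · ♟ · ·
· · · · · · · ·
· · · · · · · ·
♘ ♙ · · · · · ·
♙ · ♙ ♙ ♙ ♙ ♙ ♙
♖ · ♗ ♕ ♔ ♗ ♘ ♖



  a b c d e f g h
  ─────────────────
8│♜ ♞ ♝ ♛ ♚ ♝ ♞ ♜│8
7│· ♟ ♟ ♟ ♟ · ♟ ♟│7
6│♟ · · · · ♟ · ·│6
5│· · · · · · · ·│5
4│· · · · · · · ·│4
3│♘ ♙ · · · · · ·│3
2│♙ · ♙ ♙ ♙ ♙ ♙ ♙│2
1│♖ · ♗ ♕ ♔ ♗ ♘ ♖│1
  ─────────────────
  a b c d e f g h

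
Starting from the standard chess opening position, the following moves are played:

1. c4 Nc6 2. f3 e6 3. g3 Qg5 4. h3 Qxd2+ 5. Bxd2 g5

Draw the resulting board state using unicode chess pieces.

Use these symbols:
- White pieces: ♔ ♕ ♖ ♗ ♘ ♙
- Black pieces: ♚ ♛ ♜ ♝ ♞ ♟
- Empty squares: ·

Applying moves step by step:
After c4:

♜ ♞ ♝ ♛ ♚ ♝ ♞ ♜
♟ ♟ ♟ ♟ ♟ ♟ ♟ ♟
· · · · · · · ·
· · · · · · · ·
· · ♙ · · · · ·
· · · · · · · ·
♙ ♙ · ♙ ♙ ♙ ♙ ♙
♖ ♘ ♗ ♕ ♔ ♗ ♘ ♖


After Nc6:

♜ · ♝ ♛ ♚ ♝ ♞ ♜
♟ ♟ ♟ ♟ ♟ ♟ ♟ ♟
· · ♞ · · · · ·
· · · · · · · ·
· · ♙ · · · · ·
· · · · · · · ·
♙ ♙ · ♙ ♙ ♙ ♙ ♙
♖ ♘ ♗ ♕ ♔ ♗ ♘ ♖


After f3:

♜ · ♝ ♛ ♚ ♝ ♞ ♜
♟ ♟ ♟ ♟ ♟ ♟ ♟ ♟
· · ♞ · · · · ·
· · · · · · · ·
· · ♙ · · · · ·
· · · · · ♙ · ·
♙ ♙ · ♙ ♙ · ♙ ♙
♖ ♘ ♗ ♕ ♔ ♗ ♘ ♖


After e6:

♜ · ♝ ♛ ♚ ♝ ♞ ♜
♟ ♟ ♟ ♟ · ♟ ♟ ♟
· · ♞ · ♟ · · ·
· · · · · · · ·
· · ♙ · · · · ·
· · · · · ♙ · ·
♙ ♙ · ♙ ♙ · ♙ ♙
♖ ♘ ♗ ♕ ♔ ♗ ♘ ♖


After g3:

♜ · ♝ ♛ ♚ ♝ ♞ ♜
♟ ♟ ♟ ♟ · ♟ ♟ ♟
· · ♞ · ♟ · · ·
· · · · · · · ·
· · ♙ · · · · ·
· · · · · ♙ ♙ ·
♙ ♙ · ♙ ♙ · · ♙
♖ ♘ ♗ ♕ ♔ ♗ ♘ ♖


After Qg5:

♜ · ♝ · ♚ ♝ ♞ ♜
♟ ♟ ♟ ♟ · ♟ ♟ ♟
· · ♞ · ♟ · · ·
· · · · · · ♛ ·
· · ♙ · · · · ·
· · · · · ♙ ♙ ·
♙ ♙ · ♙ ♙ · · ♙
♖ ♘ ♗ ♕ ♔ ♗ ♘ ♖


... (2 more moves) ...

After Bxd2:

♜ · ♝ · ♚ ♝ ♞ ♜
♟ ♟ ♟ ♟ · ♟ ♟ ♟
· · ♞ · ♟ · · ·
· · · · · · · ·
· · ♙ · · · · ·
· · · · · ♙ ♙ ♙
♙ ♙ · ♗ ♙ · · ·
♖ ♘ · ♕ ♔ ♗ ♘ ♖


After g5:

♜ · ♝ · ♚ ♝ ♞ ♜
♟ ♟ ♟ ♟ · ♟ · ♟
· · ♞ · ♟ · · ·
· · · · · · ♟ ·
· · ♙ · · · · ·
· · · · · ♙ ♙ ♙
♙ ♙ · ♗ ♙ · · ·
♖ ♘ · ♕ ♔ ♗ ♘ ♖



  a b c d e f g h
  ─────────────────
8│♜ · ♝ · ♚ ♝ ♞ ♜│8
7│♟ ♟ ♟ ♟ · ♟ · ♟│7
6│· · ♞ · ♟ · · ·│6
5│· · · · · · ♟ ·│5
4│· · ♙ · · · · ·│4
3│· · · · · ♙ ♙ ♙│3
2│♙ ♙ · ♗ ♙ · · ·│2
1│♖ ♘ · ♕ ♔ ♗ ♘ ♖│1
  ─────────────────
  a b c d e f g h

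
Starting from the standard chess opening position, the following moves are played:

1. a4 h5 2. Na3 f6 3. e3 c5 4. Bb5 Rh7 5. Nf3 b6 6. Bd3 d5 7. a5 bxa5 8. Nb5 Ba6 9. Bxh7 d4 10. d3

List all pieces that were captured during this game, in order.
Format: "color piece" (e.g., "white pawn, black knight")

Tracking captures:
  bxa5: captured white pawn
  Bxh7: captured black rook

white pawn, black rook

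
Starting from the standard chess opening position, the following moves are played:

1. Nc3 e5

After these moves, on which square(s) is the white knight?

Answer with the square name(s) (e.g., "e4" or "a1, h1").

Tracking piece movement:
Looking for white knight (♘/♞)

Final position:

  a b c d e f g h
  ─────────────────
8│♜ ♞ ♝ ♛ ♚ ♝ ♞ ♜│8
7│♟ ♟ ♟ ♟ · ♟ ♟ ♟│7
6│· · · · · · · ·│6
5│· · · · ♟ · · ·│5
4│· · · · · · · ·│4
3│· · ♘ · · · · ·│3
2│♙ ♙ ♙ ♙ ♙ ♙ ♙ ♙│2
1│♖ · ♗ ♕ ♔ ♗ ♘ ♖│1
  ─────────────────
  a b c d e f g h


c3, g1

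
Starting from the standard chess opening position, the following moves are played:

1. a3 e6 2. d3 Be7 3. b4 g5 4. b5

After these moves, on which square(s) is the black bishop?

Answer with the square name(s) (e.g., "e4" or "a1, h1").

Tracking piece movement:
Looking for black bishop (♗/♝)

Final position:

  a b c d e f g h
  ─────────────────
8│♜ ♞ ♝ ♛ ♚ · ♞ ♜│8
7│♟ ♟ ♟ ♟ ♝ ♟ · ♟│7
6│· · · · ♟ · · ·│6
5│· ♙ · · · · ♟ ·│5
4│· · · · · · · ·│4
3│♙ · · ♙ · · · ·│3
2│· · ♙ · ♙ ♙ ♙ ♙│2
1│♖ ♘ ♗ ♕ ♔ ♗ ♘ ♖│1
  ─────────────────
  a b c d e f g h


c8, e7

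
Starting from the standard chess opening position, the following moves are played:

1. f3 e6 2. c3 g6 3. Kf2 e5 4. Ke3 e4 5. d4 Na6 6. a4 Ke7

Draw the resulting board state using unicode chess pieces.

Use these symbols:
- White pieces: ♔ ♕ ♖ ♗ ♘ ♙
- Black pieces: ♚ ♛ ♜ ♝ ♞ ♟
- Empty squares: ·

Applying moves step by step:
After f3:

♜ ♞ ♝ ♛ ♚ ♝ ♞ ♜
♟ ♟ ♟ ♟ ♟ ♟ ♟ ♟
· · · · · · · ·
· · · · · · · ·
· · · · · · · ·
· · · · · ♙ · ·
♙ ♙ ♙ ♙ ♙ · ♙ ♙
♖ ♘ ♗ ♕ ♔ ♗ ♘ ♖


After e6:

♜ ♞ ♝ ♛ ♚ ♝ ♞ ♜
♟ ♟ ♟ ♟ · ♟ ♟ ♟
· · · · ♟ · · ·
· · · · · · · ·
· · · · · · · ·
· · · · · ♙ · ·
♙ ♙ ♙ ♙ ♙ · ♙ ♙
♖ ♘ ♗ ♕ ♔ ♗ ♘ ♖


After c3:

♜ ♞ ♝ ♛ ♚ ♝ ♞ ♜
♟ ♟ ♟ ♟ · ♟ ♟ ♟
· · · · ♟ · · ·
· · · · · · · ·
· · · · · · · ·
· · ♙ · · ♙ · ·
♙ ♙ · ♙ ♙ · ♙ ♙
♖ ♘ ♗ ♕ ♔ ♗ ♘ ♖


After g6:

♜ ♞ ♝ ♛ ♚ ♝ ♞ ♜
♟ ♟ ♟ ♟ · ♟ · ♟
· · · · ♟ · ♟ ·
· · · · · · · ·
· · · · · · · ·
· · ♙ · · ♙ · ·
♙ ♙ · ♙ ♙ · ♙ ♙
♖ ♘ ♗ ♕ ♔ ♗ ♘ ♖


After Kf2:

♜ ♞ ♝ ♛ ♚ ♝ ♞ ♜
♟ ♟ ♟ ♟ · ♟ · ♟
· · · · ♟ · ♟ ·
· · · · · · · ·
· · · · · · · ·
· · ♙ · · ♙ · ·
♙ ♙ · ♙ ♙ ♔ ♙ ♙
♖ ♘ ♗ ♕ · ♗ ♘ ♖


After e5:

♜ ♞ ♝ ♛ ♚ ♝ ♞ ♜
♟ ♟ ♟ ♟ · ♟ · ♟
· · · · · · ♟ ·
· · · · ♟ · · ·
· · · · · · · ·
· · ♙ · · ♙ · ·
♙ ♙ · ♙ ♙ ♔ ♙ ♙
♖ ♘ ♗ ♕ · ♗ ♘ ♖


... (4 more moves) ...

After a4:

♜ · ♝ ♛ ♚ ♝ ♞ ♜
♟ ♟ ♟ ♟ · ♟ · ♟
♞ · · · · · ♟ ·
· · · · · · · ·
♙ · · ♙ ♟ · · ·
· · ♙ · ♔ ♙ · ·
· ♙ · · ♙ · ♙ ♙
♖ ♘ ♗ ♕ · ♗ ♘ ♖


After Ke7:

♜ · ♝ ♛ · ♝ ♞ ♜
♟ ♟ ♟ ♟ ♚ ♟ · ♟
♞ · · · · · ♟ ·
· · · · · · · ·
♙ · · ♙ ♟ · · ·
· · ♙ · ♔ ♙ · ·
· ♙ · · ♙ · ♙ ♙
♖ ♘ ♗ ♕ · ♗ ♘ ♖



  a b c d e f g h
  ─────────────────
8│♜ · ♝ ♛ · ♝ ♞ ♜│8
7│♟ ♟ ♟ ♟ ♚ ♟ · ♟│7
6│♞ · · · · · ♟ ·│6
5│· · · · · · · ·│5
4│♙ · · ♙ ♟ · · ·│4
3│· · ♙ · ♔ ♙ · ·│3
2│· ♙ · · ♙ · ♙ ♙│2
1│♖ ♘ ♗ ♕ · ♗ ♘ ♖│1
  ─────────────────
  a b c d e f g h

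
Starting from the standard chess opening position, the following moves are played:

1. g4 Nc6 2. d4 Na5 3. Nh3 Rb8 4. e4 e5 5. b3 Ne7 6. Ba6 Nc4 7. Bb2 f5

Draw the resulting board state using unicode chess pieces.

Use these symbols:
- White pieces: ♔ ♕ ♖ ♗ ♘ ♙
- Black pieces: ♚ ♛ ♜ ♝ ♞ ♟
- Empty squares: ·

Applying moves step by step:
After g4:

♜ ♞ ♝ ♛ ♚ ♝ ♞ ♜
♟ ♟ ♟ ♟ ♟ ♟ ♟ ♟
· · · · · · · ·
· · · · · · · ·
· · · · · · ♙ ·
· · · · · · · ·
♙ ♙ ♙ ♙ ♙ ♙ · ♙
♖ ♘ ♗ ♕ ♔ ♗ ♘ ♖


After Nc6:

♜ · ♝ ♛ ♚ ♝ ♞ ♜
♟ ♟ ♟ ♟ ♟ ♟ ♟ ♟
· · ♞ · · · · ·
· · · · · · · ·
· · · · · · ♙ ·
· · · · · · · ·
♙ ♙ ♙ ♙ ♙ ♙ · ♙
♖ ♘ ♗ ♕ ♔ ♗ ♘ ♖


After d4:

♜ · ♝ ♛ ♚ ♝ ♞ ♜
♟ ♟ ♟ ♟ ♟ ♟ ♟ ♟
· · ♞ · · · · ·
· · · · · · · ·
· · · ♙ · · ♙ ·
· · · · · · · ·
♙ ♙ ♙ · ♙ ♙ · ♙
♖ ♘ ♗ ♕ ♔ ♗ ♘ ♖


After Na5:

♜ · ♝ ♛ ♚ ♝ ♞ ♜
♟ ♟ ♟ ♟ ♟ ♟ ♟ ♟
· · · · · · · ·
♞ · · · · · · ·
· · · ♙ · · ♙ ·
· · · · · · · ·
♙ ♙ ♙ · ♙ ♙ · ♙
♖ ♘ ♗ ♕ ♔ ♗ ♘ ♖


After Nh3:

♜ · ♝ ♛ ♚ ♝ ♞ ♜
♟ ♟ ♟ ♟ ♟ ♟ ♟ ♟
· · · · · · · ·
♞ · · · · · · ·
· · · ♙ · · ♙ ·
· · · · · · · ♘
♙ ♙ ♙ · ♙ ♙ · ♙
♖ ♘ ♗ ♕ ♔ ♗ · ♖


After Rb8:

· ♜ ♝ ♛ ♚ ♝ ♞ ♜
♟ ♟ ♟ ♟ ♟ ♟ ♟ ♟
· · · · · · · ·
♞ · · · · · · ·
· · · ♙ · · ♙ ·
· · · · · · · ♘
♙ ♙ ♙ · ♙ ♙ · ♙
♖ ♘ ♗ ♕ ♔ ♗ · ♖


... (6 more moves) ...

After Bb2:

· ♜ ♝ ♛ ♚ ♝ · ♜
♟ ♟ ♟ ♟ ♞ ♟ ♟ ♟
♗ · · · · · · ·
· · · · ♟ · · ·
· · ♞ ♙ ♙ · ♙ ·
· ♙ · · · · · ♘
♙ ♗ ♙ · · ♙ · ♙
♖ ♘ · ♕ ♔ · · ♖


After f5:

· ♜ ♝ ♛ ♚ ♝ · ♜
♟ ♟ ♟ ♟ ♞ · ♟ ♟
♗ · · · · · · ·
· · · · ♟ ♟ · ·
· · ♞ ♙ ♙ · ♙ ·
· ♙ · · · · · ♘
♙ ♗ ♙ · · ♙ · ♙
♖ ♘ · ♕ ♔ · · ♖



  a b c d e f g h
  ─────────────────
8│· ♜ ♝ ♛ ♚ ♝ · ♜│8
7│♟ ♟ ♟ ♟ ♞ · ♟ ♟│7
6│♗ · · · · · · ·│6
5│· · · · ♟ ♟ · ·│5
4│· · ♞ ♙ ♙ · ♙ ·│4
3│· ♙ · · · · · ♘│3
2│♙ ♗ ♙ · · ♙ · ♙│2
1│♖ ♘ · ♕ ♔ · · ♖│1
  ─────────────────
  a b c d e f g h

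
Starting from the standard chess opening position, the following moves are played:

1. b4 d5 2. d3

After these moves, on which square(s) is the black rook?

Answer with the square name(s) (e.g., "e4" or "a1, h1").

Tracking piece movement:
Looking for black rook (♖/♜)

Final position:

  a b c d e f g h
  ─────────────────
8│♜ ♞ ♝ ♛ ♚ ♝ ♞ ♜│8
7│♟ ♟ ♟ · ♟ ♟ ♟ ♟│7
6│· · · · · · · ·│6
5│· · · ♟ · · · ·│5
4│· ♙ · · · · · ·│4
3│· · · ♙ · · · ·│3
2│♙ · ♙ · ♙ ♙ ♙ ♙│2
1│♖ ♘ ♗ ♕ ♔ ♗ ♘ ♖│1
  ─────────────────
  a b c d e f g h


a8, h8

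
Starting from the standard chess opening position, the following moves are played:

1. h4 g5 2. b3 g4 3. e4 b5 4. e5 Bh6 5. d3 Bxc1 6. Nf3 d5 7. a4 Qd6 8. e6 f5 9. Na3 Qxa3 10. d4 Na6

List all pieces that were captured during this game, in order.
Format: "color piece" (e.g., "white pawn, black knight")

Tracking captures:
  Bxc1: captured white bishop
  Qxa3: captured white knight

white bishop, white knight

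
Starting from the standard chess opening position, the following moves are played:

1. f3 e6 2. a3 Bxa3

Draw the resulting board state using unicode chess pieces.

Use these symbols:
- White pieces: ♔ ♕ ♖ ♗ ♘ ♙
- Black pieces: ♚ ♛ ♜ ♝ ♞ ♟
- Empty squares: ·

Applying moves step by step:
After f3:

♜ ♞ ♝ ♛ ♚ ♝ ♞ ♜
♟ ♟ ♟ ♟ ♟ ♟ ♟ ♟
· · · · · · · ·
· · · · · · · ·
· · · · · · · ·
· · · · · ♙ · ·
♙ ♙ ♙ ♙ ♙ · ♙ ♙
♖ ♘ ♗ ♕ ♔ ♗ ♘ ♖


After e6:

♜ ♞ ♝ ♛ ♚ ♝ ♞ ♜
♟ ♟ ♟ ♟ · ♟ ♟ ♟
· · · · ♟ · · ·
· · · · · · · ·
· · · · · · · ·
· · · · · ♙ · ·
♙ ♙ ♙ ♙ ♙ · ♙ ♙
♖ ♘ ♗ ♕ ♔ ♗ ♘ ♖


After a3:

♜ ♞ ♝ ♛ ♚ ♝ ♞ ♜
♟ ♟ ♟ ♟ · ♟ ♟ ♟
· · · · ♟ · · ·
· · · · · · · ·
· · · · · · · ·
♙ · · · · ♙ · ·
· ♙ ♙ ♙ ♙ · ♙ ♙
♖ ♘ ♗ ♕ ♔ ♗ ♘ ♖


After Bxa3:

♜ ♞ ♝ ♛ ♚ · ♞ ♜
♟ ♟ ♟ ♟ · ♟ ♟ ♟
· · · · ♟ · · ·
· · · · · · · ·
· · · · · · · ·
♝ · · · · ♙ · ·
· ♙ ♙ ♙ ♙ · ♙ ♙
♖ ♘ ♗ ♕ ♔ ♗ ♘ ♖



  a b c d e f g h
  ─────────────────
8│♜ ♞ ♝ ♛ ♚ · ♞ ♜│8
7│♟ ♟ ♟ ♟ · ♟ ♟ ♟│7
6│· · · · ♟ · · ·│6
5│· · · · · · · ·│5
4│· · · · · · · ·│4
3│♝ · · · · ♙ · ·│3
2│· ♙ ♙ ♙ ♙ · ♙ ♙│2
1│♖ ♘ ♗ ♕ ♔ ♗ ♘ ♖│1
  ─────────────────
  a b c d e f g h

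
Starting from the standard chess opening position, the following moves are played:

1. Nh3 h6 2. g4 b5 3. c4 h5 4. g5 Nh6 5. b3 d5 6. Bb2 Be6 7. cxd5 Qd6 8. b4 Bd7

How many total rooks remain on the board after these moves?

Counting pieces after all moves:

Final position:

  a b c d e f g h
  ─────────────────
8│♜ ♞ · · ♚ ♝ · ♜│8
7│♟ · ♟ ♝ ♟ ♟ ♟ ·│7
6│· · · ♛ · · · ♞│6
5│· ♟ · ♙ · · ♙ ♟│5
4│· ♙ · · · · · ·│4
3│· · · · · · · ♘│3
2│♙ ♗ · ♙ ♙ ♙ · ♙│2
1│♖ ♘ · ♕ ♔ ♗ · ♖│1
  ─────────────────
  a b c d e f g h


4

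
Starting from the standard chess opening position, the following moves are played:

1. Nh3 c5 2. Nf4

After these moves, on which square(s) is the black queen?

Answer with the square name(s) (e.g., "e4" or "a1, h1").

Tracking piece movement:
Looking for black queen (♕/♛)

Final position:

  a b c d e f g h
  ─────────────────
8│♜ ♞ ♝ ♛ ♚ ♝ ♞ ♜│8
7│♟ ♟ · ♟ ♟ ♟ ♟ ♟│7
6│· · · · · · · ·│6
5│· · ♟ · · · · ·│5
4│· · · · · ♘ · ·│4
3│· · · · · · · ·│3
2│♙ ♙ ♙ ♙ ♙ ♙ ♙ ♙│2
1│♖ ♘ ♗ ♕ ♔ ♗ · ♖│1
  ─────────────────
  a b c d e f g h


d8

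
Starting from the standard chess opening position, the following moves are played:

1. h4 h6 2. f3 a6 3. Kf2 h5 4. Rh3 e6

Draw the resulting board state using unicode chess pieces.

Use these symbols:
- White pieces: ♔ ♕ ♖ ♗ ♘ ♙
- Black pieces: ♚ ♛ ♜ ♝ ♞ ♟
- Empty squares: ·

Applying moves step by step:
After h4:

♜ ♞ ♝ ♛ ♚ ♝ ♞ ♜
♟ ♟ ♟ ♟ ♟ ♟ ♟ ♟
· · · · · · · ·
· · · · · · · ·
· · · · · · · ♙
· · · · · · · ·
♙ ♙ ♙ ♙ ♙ ♙ ♙ ·
♖ ♘ ♗ ♕ ♔ ♗ ♘ ♖


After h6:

♜ ♞ ♝ ♛ ♚ ♝ ♞ ♜
♟ ♟ ♟ ♟ ♟ ♟ ♟ ·
· · · · · · · ♟
· · · · · · · ·
· · · · · · · ♙
· · · · · · · ·
♙ ♙ ♙ ♙ ♙ ♙ ♙ ·
♖ ♘ ♗ ♕ ♔ ♗ ♘ ♖


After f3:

♜ ♞ ♝ ♛ ♚ ♝ ♞ ♜
♟ ♟ ♟ ♟ ♟ ♟ ♟ ·
· · · · · · · ♟
· · · · · · · ·
· · · · · · · ♙
· · · · · ♙ · ·
♙ ♙ ♙ ♙ ♙ · ♙ ·
♖ ♘ ♗ ♕ ♔ ♗ ♘ ♖


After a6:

♜ ♞ ♝ ♛ ♚ ♝ ♞ ♜
· ♟ ♟ ♟ ♟ ♟ ♟ ·
♟ · · · · · · ♟
· · · · · · · ·
· · · · · · · ♙
· · · · · ♙ · ·
♙ ♙ ♙ ♙ ♙ · ♙ ·
♖ ♘ ♗ ♕ ♔ ♗ ♘ ♖


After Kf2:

♜ ♞ ♝ ♛ ♚ ♝ ♞ ♜
· ♟ ♟ ♟ ♟ ♟ ♟ ·
♟ · · · · · · ♟
· · · · · · · ·
· · · · · · · ♙
· · · · · ♙ · ·
♙ ♙ ♙ ♙ ♙ ♔ ♙ ·
♖ ♘ ♗ ♕ · ♗ ♘ ♖


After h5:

♜ ♞ ♝ ♛ ♚ ♝ ♞ ♜
· ♟ ♟ ♟ ♟ ♟ ♟ ·
♟ · · · · · · ·
· · · · · · · ♟
· · · · · · · ♙
· · · · · ♙ · ·
♙ ♙ ♙ ♙ ♙ ♔ ♙ ·
♖ ♘ ♗ ♕ · ♗ ♘ ♖


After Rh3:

♜ ♞ ♝ ♛ ♚ ♝ ♞ ♜
· ♟ ♟ ♟ ♟ ♟ ♟ ·
♟ · · · · · · ·
· · · · · · · ♟
· · · · · · · ♙
· · · · · ♙ · ♖
♙ ♙ ♙ ♙ ♙ ♔ ♙ ·
♖ ♘ ♗ ♕ · ♗ ♘ ·


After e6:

♜ ♞ ♝ ♛ ♚ ♝ ♞ ♜
· ♟ ♟ ♟ · ♟ ♟ ·
♟ · · · ♟ · · ·
· · · · · · · ♟
· · · · · · · ♙
· · · · · ♙ · ♖
♙ ♙ ♙ ♙ ♙ ♔ ♙ ·
♖ ♘ ♗ ♕ · ♗ ♘ ·



  a b c d e f g h
  ─────────────────
8│♜ ♞ ♝ ♛ ♚ ♝ ♞ ♜│8
7│· ♟ ♟ ♟ · ♟ ♟ ·│7
6│♟ · · · ♟ · · ·│6
5│· · · · · · · ♟│5
4│· · · · · · · ♙│4
3│· · · · · ♙ · ♖│3
2│♙ ♙ ♙ ♙ ♙ ♔ ♙ ·│2
1│♖ ♘ ♗ ♕ · ♗ ♘ ·│1
  ─────────────────
  a b c d e f g h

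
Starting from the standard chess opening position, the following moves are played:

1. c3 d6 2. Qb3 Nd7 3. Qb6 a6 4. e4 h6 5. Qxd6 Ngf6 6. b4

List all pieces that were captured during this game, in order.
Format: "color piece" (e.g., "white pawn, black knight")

Tracking captures:
  Qxd6: captured black pawn

black pawn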